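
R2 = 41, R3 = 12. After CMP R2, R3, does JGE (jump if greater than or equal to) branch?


Trace:
  R2 = 41, R3 = 12
  CMP R2, R3  → compares 41 vs 12
  JGE checks: is 41 greater than or equal to 12?
  41 > 12, so condition is true
Branch taken: Yes

Yes


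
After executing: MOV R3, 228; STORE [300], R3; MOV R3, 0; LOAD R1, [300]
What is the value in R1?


Register and memory trace:
  MOV R3, 228  → R3 = 228
  STORE [300], R3  → mem[300] = 228
  MOV R3, 0  → R3 = 0
  LOAD R1, [300]  → R1 = mem[300] = 228
Final: R1 = 228

228


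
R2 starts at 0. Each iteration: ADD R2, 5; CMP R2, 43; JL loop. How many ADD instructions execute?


Loop trace (R2 starts at 0, target 43, step 5):
  ADD #1: R2 = 0 + 5 = 5  → 5 < 43, loop
  ADD #2: R2 = 5 + 5 = 10  → 10 < 43, loop
  ADD #3: R2 = 10 + 5 = 15  → 15 < 43, loop
  ADD #4: R2 = 15 + 5 = 20  → 20 < 43, loop
  ADD #5: R2 = 20 + 5 = 25  → 25 < 43, loop
  ADD #6: R2 = 25 + 5 = 30  → 30 < 43, loop
  ADD #7: R2 = 30 + 5 = 35  → 35 < 43, loop
  ADD #8: R2 = 35 + 5 = 40  → 40 < 43, loop
  ADD #9: R2 = 40 + 5 = 45  → 45 >= 43, exit
Total ADD instructions: 9

9


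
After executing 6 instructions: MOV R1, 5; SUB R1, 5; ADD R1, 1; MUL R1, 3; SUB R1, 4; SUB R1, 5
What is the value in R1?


Register state trace:
  MOV R1, 5  → R1 = 5
  SUB R1, 5  → R1 = 5 - 5 = 0
  ADD R1, 1  → R1 = 0 + 1 = 1
  MUL R1, 3  → R1 = 1 * 3 = 3
  SUB R1, 4  → R1 = 3 - 4 = -1
  SUB R1, 5  → R1 = -1 - 5 = -6
Final: R1 = -6

-6


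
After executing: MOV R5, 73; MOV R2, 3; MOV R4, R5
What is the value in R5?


Register state trace:
  MOV R5, 73  → R5 = 73
  MOV R2, 3  → R2 = 3
  MOV R4, R5  → R4 = 73
Final: R5 = 73

73


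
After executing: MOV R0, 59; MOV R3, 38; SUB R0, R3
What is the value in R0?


Register state trace:
  MOV R0, 59  → R0 = 59
  MOV R3, 38  → R3 = 38
  SUB R0, R3  → R0 = 59 - 38 = 21
Final: R0 = 21

21


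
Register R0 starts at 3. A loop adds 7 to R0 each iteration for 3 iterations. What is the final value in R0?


Starting value: R0 = 3
  Iter 1: R0 = 3 + 7 = 10
  Iter 2: R0 = 10 + 7 = 17
  Iter 3: R0 = 17 + 7 = 24
Final: R0 = 24

24


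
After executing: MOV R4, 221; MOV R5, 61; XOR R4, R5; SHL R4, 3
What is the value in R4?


Register state trace:
  MOV R4, 221  → R4 = 221 (0b11011101)
  MOV R5, 61  → R5 = 61 (0b00111101)
  XOR R4, R5  → R4 = 221 XOR 61 = 224 (0b11100000)
  SHL R4, 3  → R4 = 224 << 3 = 1792
Final: R4 = 1792

1792


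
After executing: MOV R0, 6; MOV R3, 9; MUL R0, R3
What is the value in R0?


Register state trace:
  MOV R0, 6  → R0 = 6
  MOV R3, 9  → R3 = 9
  MUL R0, R3  → R0 = 6 * 9 = 54
Final: R0 = 54

54


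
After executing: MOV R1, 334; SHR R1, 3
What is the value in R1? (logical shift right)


Register state trace:
  MOV R1, 334  → R1 = 334
  SHR R1, 3  → R1 = 334 >> 3 = 334 // 2^3 = 41
Final: R1 = 41

41


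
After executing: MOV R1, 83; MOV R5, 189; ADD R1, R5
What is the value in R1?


Register state trace:
  MOV R1, 83  → R1 = 83
  MOV R5, 189  → R5 = 189
  ADD R1, R5  → R1 = 83 + 189 = 272
Final: R1 = 272

272


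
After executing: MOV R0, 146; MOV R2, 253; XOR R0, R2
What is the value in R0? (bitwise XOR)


Register state trace:
  MOV R0, 146  → R0 = 146 (0b10010010)
  MOV R2, 253  → R2 = 253 (0b11111101)
  XOR R0, R2  → R0 = 146 XOR 253 = 111 (0b01101111)
Final: R0 = 111

111


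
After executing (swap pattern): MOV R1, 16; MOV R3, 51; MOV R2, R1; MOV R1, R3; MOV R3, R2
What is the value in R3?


Register state trace (swap pattern):
  MOV R1, 16  → R1 = 16
  MOV R3, 51  → R3 = 51
  MOV R2, R1  → R2 = 16  (save R1)
  MOV R1, R3  → R1 = 51  (R1 gets R3's value)
  MOV R3, R2  → R3 = 16  (R3 gets saved value)
Final: R3 = 16

16


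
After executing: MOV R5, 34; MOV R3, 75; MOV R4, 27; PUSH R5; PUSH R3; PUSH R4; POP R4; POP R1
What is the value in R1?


Stack trace (top is rightmost):
  MOV R5, 34  → R5 = 34
  MOV R3, 75  → R3 = 75
  MOV R4, 27  → R4 = 27
  PUSH R5  → stack: [34]
  PUSH R3  → stack: [34, 75]
  PUSH R4  → stack: [34, 75, 27]
  POP R4  → R4 = 27, stack: [34, 75]
  POP R1  → R1 = 75, stack: [34]
Final: R1 = 75

75


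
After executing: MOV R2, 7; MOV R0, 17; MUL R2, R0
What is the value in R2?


Register state trace:
  MOV R2, 7  → R2 = 7
  MOV R0, 17  → R0 = 17
  MUL R2, R0  → R2 = 7 * 17 = 119
Final: R2 = 119

119


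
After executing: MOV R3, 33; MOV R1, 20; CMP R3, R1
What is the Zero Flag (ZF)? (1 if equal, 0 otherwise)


Register state trace:
  MOV R3, 33  → R3 = 33
  MOV R1, 20  → R1 = 20
  CMP R3, R1  → computes 33 - 20 = 13
  Result is nonzero, so values are not equal
ZF = 0

0


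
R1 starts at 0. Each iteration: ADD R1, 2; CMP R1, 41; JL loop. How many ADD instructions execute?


Loop trace (R1 starts at 0, target 41, step 2):
  ADD #1: R1 = 0 + 2 = 2  → 2 < 41, loop
  ADD #2: R1 = 2 + 2 = 4  → 4 < 41, loop
  ADD #3: R1 = 4 + 2 = 6  → 6 < 41, loop
  ADD #4: R1 = 6 + 2 = 8  → 8 < 41, loop
  ADD #5: R1 = 8 + 2 = 10  → 10 < 41, loop
  ADD #6: R1 = 10 + 2 = 12  → 12 < 41, loop
  ADD #7: R1 = 12 + 2 = 14  → 14 < 41, loop
  ADD #8: R1 = 14 + 2 = 16  → 16 < 41, loop
  ADD #9: R1 = 16 + 2 = 18  → 18 < 41, loop
  ADD #10: R1 = 18 + 2 = 20  → 20 < 41, loop
  ADD #11: R1 = 20 + 2 = 22  → 22 < 41, loop
  ADD #12: R1 = 22 + 2 = 24  → 24 < 41, loop
  ADD #13: R1 = 24 + 2 = 26  → 26 < 41, loop
  ADD #14: R1 = 26 + 2 = 28  → 28 < 41, loop
  ADD #15: R1 = 28 + 2 = 30  → 30 < 41, loop
  ADD #16: R1 = 30 + 2 = 32  → 32 < 41, loop
  ADD #17: R1 = 32 + 2 = 34  → 34 < 41, loop
  ADD #18: R1 = 34 + 2 = 36  → 36 < 41, loop
  ADD #19: R1 = 36 + 2 = 38  → 38 < 41, loop
  ADD #20: R1 = 38 + 2 = 40  → 40 < 41, loop
  ADD #21: R1 = 40 + 2 = 42  → 42 >= 41, exit
Total ADD instructions: 21

21


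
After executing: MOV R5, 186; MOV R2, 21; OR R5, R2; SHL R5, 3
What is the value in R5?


Register state trace:
  MOV R5, 186  → R5 = 186 (0b10111010)
  MOV R2, 21  → R2 = 21 (0b00010101)
  OR R5, R2  → R5 = 186 OR 21 = 191 (0b10111111)
  SHL R5, 3  → R5 = 191 << 3 = 1528
Final: R5 = 1528

1528


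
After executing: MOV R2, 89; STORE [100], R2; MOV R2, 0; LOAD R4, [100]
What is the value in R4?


Register and memory trace:
  MOV R2, 89  → R2 = 89
  STORE [100], R2  → mem[100] = 89
  MOV R2, 0  → R2 = 0
  LOAD R4, [100]  → R4 = mem[100] = 89
Final: R4 = 89

89


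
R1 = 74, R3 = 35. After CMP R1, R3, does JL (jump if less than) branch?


Trace:
  R1 = 74, R3 = 35
  CMP R1, R3  → compares 74 vs 35
  JL checks: is 74 less than 35?
  74 > 35, so condition is false
Branch taken: No

No


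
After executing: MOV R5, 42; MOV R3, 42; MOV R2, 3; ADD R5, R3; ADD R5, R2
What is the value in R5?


Register state trace:
  MOV R5, 42  → R5 = 42
  MOV R3, 42  → R3 = 42
  MOV R2, 3  → R2 = 3
  ADD R5, R3  → R5 = 42 + 42 = 84
  ADD R5, R2  → R5 = 84 + 3 = 87
Final: R5 = 87

87


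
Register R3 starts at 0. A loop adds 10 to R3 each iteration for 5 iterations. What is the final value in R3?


Starting value: R3 = 0
  Iter 1: R3 = 0 + 10 = 10
  Iter 2: R3 = 10 + 10 = 20
  Iter 3: R3 = 20 + 10 = 30
  Iter 4: R3 = 30 + 10 = 40
  Iter 5: R3 = 40 + 10 = 50
Final: R3 = 50

50


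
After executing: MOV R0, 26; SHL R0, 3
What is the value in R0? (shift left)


Register state trace:
  MOV R0, 26  → R0 = 26
  SHL R0, 3  → R0 = 26 << 3 = 26 * 2^3 = 208
Final: R0 = 208

208


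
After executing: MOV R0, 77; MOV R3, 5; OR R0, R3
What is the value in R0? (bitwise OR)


Register state trace:
  MOV R0, 77  → R0 = 77 (0b01001101)
  MOV R3, 5  → R3 = 5 (0b00000101)
  OR R0, R3   → R0 = 77 OR 5 = 77 (0b01001101)
Final: R0 = 77

77


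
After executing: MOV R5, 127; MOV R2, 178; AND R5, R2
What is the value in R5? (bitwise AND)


Register state trace:
  MOV R5, 127  → R5 = 127 (0b01111111)
  MOV R2, 178  → R2 = 178 (0b10110010)
  AND R5, R2  → R5 = 127 AND 178 = 50 (0b00110010)
Final: R5 = 50

50


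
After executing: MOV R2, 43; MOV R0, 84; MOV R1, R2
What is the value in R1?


Register state trace:
  MOV R2, 43  → R2 = 43
  MOV R0, 84  → R0 = 84
  MOV R1, R2  → R1 = 43
Final: R1 = 43

43


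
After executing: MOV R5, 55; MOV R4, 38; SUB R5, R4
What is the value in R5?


Register state trace:
  MOV R5, 55  → R5 = 55
  MOV R4, 38  → R4 = 38
  SUB R5, R4  → R5 = 55 - 38 = 17
Final: R5 = 17

17


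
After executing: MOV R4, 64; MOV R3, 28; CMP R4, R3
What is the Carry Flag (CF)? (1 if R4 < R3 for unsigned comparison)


Register state trace:
  MOV R4, 64  → R4 = 64
  MOV R3, 28  → R3 = 28
  CMP R4, R3  → unsigned 64 - 28: no borrow
  64 >= 28, so CF = 0
CF = 0

0


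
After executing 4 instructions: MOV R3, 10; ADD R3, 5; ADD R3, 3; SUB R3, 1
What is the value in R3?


Register state trace:
  MOV R3, 10  → R3 = 10
  ADD R3, 5  → R3 = 10 + 5 = 15
  ADD R3, 3  → R3 = 15 + 3 = 18
  SUB R3, 1  → R3 = 18 - 1 = 17
Final: R3 = 17

17


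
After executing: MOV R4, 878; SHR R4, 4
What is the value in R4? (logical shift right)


Register state trace:
  MOV R4, 878  → R4 = 878
  SHR R4, 4  → R4 = 878 >> 4 = 878 // 2^4 = 54
Final: R4 = 54

54


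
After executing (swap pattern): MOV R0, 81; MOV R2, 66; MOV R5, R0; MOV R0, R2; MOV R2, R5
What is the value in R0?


Register state trace (swap pattern):
  MOV R0, 81  → R0 = 81
  MOV R2, 66  → R2 = 66
  MOV R5, R0  → R5 = 81  (save R0)
  MOV R0, R2  → R0 = 66  (R0 gets R2's value)
  MOV R2, R5  → R2 = 81  (R2 gets saved value)
Final: R0 = 66

66


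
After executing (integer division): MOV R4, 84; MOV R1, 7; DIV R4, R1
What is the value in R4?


Register state trace:
  MOV R4, 84  → R4 = 84
  MOV R1, 7  → R1 = 7
  DIV R4, R1  → R4 = 84 // 7 = 12
Final: R4 = 12

12


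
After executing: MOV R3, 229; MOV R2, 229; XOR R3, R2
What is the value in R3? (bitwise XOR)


Register state trace:
  MOV R3, 229  → R3 = 229 (0b11100101)
  MOV R2, 229  → R2 = 229 (0b11100101)
  XOR R3, R2  → R3 = 229 XOR 229 = 0 (0b00000000)
Final: R3 = 0

0


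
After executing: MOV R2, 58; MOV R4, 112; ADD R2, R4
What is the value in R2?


Register state trace:
  MOV R2, 58  → R2 = 58
  MOV R4, 112  → R4 = 112
  ADD R2, R4  → R2 = 58 + 112 = 170
Final: R2 = 170

170


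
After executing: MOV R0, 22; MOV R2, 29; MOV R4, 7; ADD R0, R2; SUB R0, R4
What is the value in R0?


Register state trace:
  MOV R0, 22  → R0 = 22
  MOV R2, 29  → R2 = 29
  MOV R4, 7  → R4 = 7
  ADD R0, R2  → R0 = 22 + 29 = 51
  SUB R0, R4  → R0 = 51 - 7 = 44
Final: R0 = 44

44


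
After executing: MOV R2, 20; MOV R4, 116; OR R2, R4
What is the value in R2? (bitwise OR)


Register state trace:
  MOV R2, 20  → R2 = 20 (0b00010100)
  MOV R4, 116  → R4 = 116 (0b01110100)
  OR R2, R4   → R2 = 20 OR 116 = 116 (0b01110100)
Final: R2 = 116

116


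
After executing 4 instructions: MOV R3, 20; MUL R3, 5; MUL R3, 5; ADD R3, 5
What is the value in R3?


Register state trace:
  MOV R3, 20  → R3 = 20
  MUL R3, 5  → R3 = 20 * 5 = 100
  MUL R3, 5  → R3 = 100 * 5 = 500
  ADD R3, 5  → R3 = 500 + 5 = 505
Final: R3 = 505

505


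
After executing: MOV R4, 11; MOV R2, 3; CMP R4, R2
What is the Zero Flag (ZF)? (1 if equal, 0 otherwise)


Register state trace:
  MOV R4, 11  → R4 = 11
  MOV R2, 3  → R2 = 3
  CMP R4, R2  → computes 11 - 3 = 8
  Result is nonzero, so values are not equal
ZF = 0

0


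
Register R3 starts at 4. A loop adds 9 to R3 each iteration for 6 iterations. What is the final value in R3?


Starting value: R3 = 4
  Iter 1: R3 = 4 + 9 = 13
  Iter 2: R3 = 13 + 9 = 22
  Iter 3: R3 = 22 + 9 = 31
  Iter 4: R3 = 31 + 9 = 40
  Iter 5: R3 = 40 + 9 = 49
  Iter 6: R3 = 49 + 9 = 58
Final: R3 = 58

58


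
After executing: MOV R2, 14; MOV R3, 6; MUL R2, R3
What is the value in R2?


Register state trace:
  MOV R2, 14  → R2 = 14
  MOV R3, 6  → R3 = 6
  MUL R2, R3  → R2 = 14 * 6 = 84
Final: R2 = 84

84


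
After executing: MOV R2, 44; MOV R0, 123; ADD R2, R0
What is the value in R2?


Register state trace:
  MOV R2, 44  → R2 = 44
  MOV R0, 123  → R0 = 123
  ADD R2, R0  → R2 = 44 + 123 = 167
Final: R2 = 167

167


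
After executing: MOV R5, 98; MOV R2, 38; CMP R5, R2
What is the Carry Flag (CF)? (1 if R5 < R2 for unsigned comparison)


Register state trace:
  MOV R5, 98  → R5 = 98
  MOV R2, 38  → R2 = 38
  CMP R5, R2  → unsigned 98 - 38: no borrow
  98 >= 38, so CF = 0
CF = 0

0


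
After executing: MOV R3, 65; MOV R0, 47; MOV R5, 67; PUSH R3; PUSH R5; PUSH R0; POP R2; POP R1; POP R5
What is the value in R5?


Stack trace (top is rightmost):
  MOV R3, 65  → R3 = 65
  MOV R0, 47  → R0 = 47
  MOV R5, 67  → R5 = 67
  PUSH R3  → stack: [65]
  PUSH R5  → stack: [65, 67]
  PUSH R0  → stack: [65, 67, 47]
  POP R2  → R2 = 47, stack: [65, 67]
  POP R1  → R1 = 67, stack: [65]
  POP R5  → R5 = 65, stack: []
Final: R5 = 65

65


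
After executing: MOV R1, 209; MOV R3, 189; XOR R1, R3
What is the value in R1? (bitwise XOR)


Register state trace:
  MOV R1, 209  → R1 = 209 (0b11010001)
  MOV R3, 189  → R3 = 189 (0b10111101)
  XOR R1, R3  → R1 = 209 XOR 189 = 108 (0b01101100)
Final: R1 = 108

108


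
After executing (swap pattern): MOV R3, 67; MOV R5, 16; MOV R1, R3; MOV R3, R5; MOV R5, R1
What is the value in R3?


Register state trace (swap pattern):
  MOV R3, 67  → R3 = 67
  MOV R5, 16  → R5 = 16
  MOV R1, R3  → R1 = 67  (save R3)
  MOV R3, R5  → R3 = 16  (R3 gets R5's value)
  MOV R5, R1  → R5 = 67  (R5 gets saved value)
Final: R3 = 16

16


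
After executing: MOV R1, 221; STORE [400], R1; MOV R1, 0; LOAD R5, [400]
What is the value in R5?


Register and memory trace:
  MOV R1, 221  → R1 = 221
  STORE [400], R1  → mem[400] = 221
  MOV R1, 0  → R1 = 0
  LOAD R5, [400]  → R5 = mem[400] = 221
Final: R5 = 221

221


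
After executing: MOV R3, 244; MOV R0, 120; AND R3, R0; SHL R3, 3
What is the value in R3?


Register state trace:
  MOV R3, 244  → R3 = 244 (0b11110100)
  MOV R0, 120  → R0 = 120 (0b01111000)
  AND R3, R0  → R3 = 244 AND 120 = 112 (0b01110000)
  SHL R3, 3  → R3 = 112 << 3 = 896
Final: R3 = 896

896


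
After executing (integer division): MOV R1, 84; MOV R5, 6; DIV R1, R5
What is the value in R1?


Register state trace:
  MOV R1, 84  → R1 = 84
  MOV R5, 6  → R5 = 6
  DIV R1, R5  → R1 = 84 // 6 = 14
Final: R1 = 14

14


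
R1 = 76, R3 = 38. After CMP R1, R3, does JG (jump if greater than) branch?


Trace:
  R1 = 76, R3 = 38
  CMP R1, R3  → compares 76 vs 38
  JG checks: is 76 greater than 38?
  76 > 38, so condition is true
Branch taken: Yes

Yes


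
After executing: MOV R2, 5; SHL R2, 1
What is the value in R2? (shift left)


Register state trace:
  MOV R2, 5  → R2 = 5
  SHL R2, 1  → R2 = 5 << 1 = 5 * 2^1 = 10
Final: R2 = 10

10


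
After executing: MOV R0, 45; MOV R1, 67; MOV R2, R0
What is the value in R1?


Register state trace:
  MOV R0, 45  → R0 = 45
  MOV R1, 67  → R1 = 67
  MOV R2, R0  → R2 = 45
Final: R1 = 67

67


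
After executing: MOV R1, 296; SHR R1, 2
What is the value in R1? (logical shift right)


Register state trace:
  MOV R1, 296  → R1 = 296
  SHR R1, 2  → R1 = 296 >> 2 = 296 // 2^2 = 74
Final: R1 = 74

74


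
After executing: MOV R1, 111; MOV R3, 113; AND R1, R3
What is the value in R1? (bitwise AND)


Register state trace:
  MOV R1, 111  → R1 = 111 (0b01101111)
  MOV R3, 113  → R3 = 113 (0b01110001)
  AND R1, R3  → R1 = 111 AND 113 = 97 (0b01100001)
Final: R1 = 97

97


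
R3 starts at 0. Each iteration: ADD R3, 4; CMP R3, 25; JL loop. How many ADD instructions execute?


Loop trace (R3 starts at 0, target 25, step 4):
  ADD #1: R3 = 0 + 4 = 4  → 4 < 25, loop
  ADD #2: R3 = 4 + 4 = 8  → 8 < 25, loop
  ADD #3: R3 = 8 + 4 = 12  → 12 < 25, loop
  ADD #4: R3 = 12 + 4 = 16  → 16 < 25, loop
  ADD #5: R3 = 16 + 4 = 20  → 20 < 25, loop
  ADD #6: R3 = 20 + 4 = 24  → 24 < 25, loop
  ADD #7: R3 = 24 + 4 = 28  → 28 >= 25, exit
Total ADD instructions: 7

7


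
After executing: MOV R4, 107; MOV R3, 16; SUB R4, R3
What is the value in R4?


Register state trace:
  MOV R4, 107  → R4 = 107
  MOV R3, 16  → R3 = 16
  SUB R4, R3  → R4 = 107 - 16 = 91
Final: R4 = 91

91


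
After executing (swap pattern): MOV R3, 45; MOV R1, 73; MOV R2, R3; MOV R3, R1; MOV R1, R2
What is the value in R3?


Register state trace (swap pattern):
  MOV R3, 45  → R3 = 45
  MOV R1, 73  → R1 = 73
  MOV R2, R3  → R2 = 45  (save R3)
  MOV R3, R1  → R3 = 73  (R3 gets R1's value)
  MOV R1, R2  → R1 = 45  (R1 gets saved value)
Final: R3 = 73

73


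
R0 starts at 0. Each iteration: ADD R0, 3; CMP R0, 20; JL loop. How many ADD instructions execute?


Loop trace (R0 starts at 0, target 20, step 3):
  ADD #1: R0 = 0 + 3 = 3  → 3 < 20, loop
  ADD #2: R0 = 3 + 3 = 6  → 6 < 20, loop
  ADD #3: R0 = 6 + 3 = 9  → 9 < 20, loop
  ADD #4: R0 = 9 + 3 = 12  → 12 < 20, loop
  ADD #5: R0 = 12 + 3 = 15  → 15 < 20, loop
  ADD #6: R0 = 15 + 3 = 18  → 18 < 20, loop
  ADD #7: R0 = 18 + 3 = 21  → 21 >= 20, exit
Total ADD instructions: 7

7


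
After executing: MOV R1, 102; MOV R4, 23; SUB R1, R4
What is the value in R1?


Register state trace:
  MOV R1, 102  → R1 = 102
  MOV R4, 23  → R4 = 23
  SUB R1, R4  → R1 = 102 - 23 = 79
Final: R1 = 79

79


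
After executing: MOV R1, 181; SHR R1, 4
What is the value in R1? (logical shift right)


Register state trace:
  MOV R1, 181  → R1 = 181
  SHR R1, 4  → R1 = 181 >> 4 = 181 // 2^4 = 11
Final: R1 = 11

11


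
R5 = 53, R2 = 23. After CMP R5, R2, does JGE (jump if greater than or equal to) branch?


Trace:
  R5 = 53, R2 = 23
  CMP R5, R2  → compares 53 vs 23
  JGE checks: is 53 greater than or equal to 23?
  53 > 23, so condition is true
Branch taken: Yes

Yes


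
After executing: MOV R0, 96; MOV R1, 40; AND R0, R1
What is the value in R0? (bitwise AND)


Register state trace:
  MOV R0, 96  → R0 = 96 (0b01100000)
  MOV R1, 40  → R1 = 40 (0b00101000)
  AND R0, R1  → R0 = 96 AND 40 = 32 (0b00100000)
Final: R0 = 32

32


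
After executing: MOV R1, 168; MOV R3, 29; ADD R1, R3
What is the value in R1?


Register state trace:
  MOV R1, 168  → R1 = 168
  MOV R3, 29  → R3 = 29
  ADD R1, R3  → R1 = 168 + 29 = 197
Final: R1 = 197

197


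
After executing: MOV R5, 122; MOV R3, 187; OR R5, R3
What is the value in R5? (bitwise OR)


Register state trace:
  MOV R5, 122  → R5 = 122 (0b01111010)
  MOV R3, 187  → R3 = 187 (0b10111011)
  OR R5, R3   → R5 = 122 OR 187 = 251 (0b11111011)
Final: R5 = 251

251


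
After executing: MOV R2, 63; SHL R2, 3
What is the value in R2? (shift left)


Register state trace:
  MOV R2, 63  → R2 = 63
  SHL R2, 3  → R2 = 63 << 3 = 63 * 2^3 = 504
Final: R2 = 504

504


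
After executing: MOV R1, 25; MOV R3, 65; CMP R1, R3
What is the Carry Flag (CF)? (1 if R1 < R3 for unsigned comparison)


Register state trace:
  MOV R1, 25  → R1 = 25
  MOV R3, 65  → R3 = 65
  CMP R1, R3  → unsigned 25 - 65: borrow occurs
  25 < 65, so CF = 1
CF = 1

1


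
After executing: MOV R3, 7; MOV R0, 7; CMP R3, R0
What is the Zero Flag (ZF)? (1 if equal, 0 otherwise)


Register state trace:
  MOV R3, 7  → R3 = 7
  MOV R0, 7  → R0 = 7
  CMP R3, R0  → computes 7 - 7 = 0
  Result is zero, so values are equal
ZF = 1

1


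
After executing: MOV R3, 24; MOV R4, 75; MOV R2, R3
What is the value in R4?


Register state trace:
  MOV R3, 24  → R3 = 24
  MOV R4, 75  → R4 = 75
  MOV R2, R3  → R2 = 24
Final: R4 = 75

75


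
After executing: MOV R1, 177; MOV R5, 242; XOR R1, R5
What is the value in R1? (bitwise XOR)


Register state trace:
  MOV R1, 177  → R1 = 177 (0b10110001)
  MOV R5, 242  → R5 = 242 (0b11110010)
  XOR R1, R5  → R1 = 177 XOR 242 = 67 (0b01000011)
Final: R1 = 67

67


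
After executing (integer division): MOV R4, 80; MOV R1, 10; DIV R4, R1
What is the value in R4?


Register state trace:
  MOV R4, 80  → R4 = 80
  MOV R1, 10  → R1 = 10
  DIV R4, R1  → R4 = 80 // 10 = 8
Final: R4 = 8

8


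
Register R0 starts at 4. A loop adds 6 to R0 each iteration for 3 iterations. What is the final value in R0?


Starting value: R0 = 4
  Iter 1: R0 = 4 + 6 = 10
  Iter 2: R0 = 10 + 6 = 16
  Iter 3: R0 = 16 + 6 = 22
Final: R0 = 22

22


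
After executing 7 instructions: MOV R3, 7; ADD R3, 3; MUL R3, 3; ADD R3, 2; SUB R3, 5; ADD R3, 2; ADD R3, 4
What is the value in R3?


Register state trace:
  MOV R3, 7  → R3 = 7
  ADD R3, 3  → R3 = 7 + 3 = 10
  MUL R3, 3  → R3 = 10 * 3 = 30
  ADD R3, 2  → R3 = 30 + 2 = 32
  SUB R3, 5  → R3 = 32 - 5 = 27
  ADD R3, 2  → R3 = 27 + 2 = 29
  ADD R3, 4  → R3 = 29 + 4 = 33
Final: R3 = 33

33


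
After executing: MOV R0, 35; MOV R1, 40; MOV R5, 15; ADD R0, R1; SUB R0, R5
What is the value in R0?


Register state trace:
  MOV R0, 35  → R0 = 35
  MOV R1, 40  → R1 = 40
  MOV R5, 15  → R5 = 15
  ADD R0, R1  → R0 = 35 + 40 = 75
  SUB R0, R5  → R0 = 75 - 15 = 60
Final: R0 = 60

60


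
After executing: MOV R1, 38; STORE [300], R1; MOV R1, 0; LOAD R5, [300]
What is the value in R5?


Register and memory trace:
  MOV R1, 38  → R1 = 38
  STORE [300], R1  → mem[300] = 38
  MOV R1, 0  → R1 = 0
  LOAD R5, [300]  → R5 = mem[300] = 38
Final: R5 = 38

38


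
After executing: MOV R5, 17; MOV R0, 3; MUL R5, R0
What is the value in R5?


Register state trace:
  MOV R5, 17  → R5 = 17
  MOV R0, 3  → R0 = 3
  MUL R5, R0  → R5 = 17 * 3 = 51
Final: R5 = 51

51


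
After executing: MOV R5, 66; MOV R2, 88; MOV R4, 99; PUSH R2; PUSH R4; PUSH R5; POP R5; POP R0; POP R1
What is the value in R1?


Stack trace (top is rightmost):
  MOV R5, 66  → R5 = 66
  MOV R2, 88  → R2 = 88
  MOV R4, 99  → R4 = 99
  PUSH R2  → stack: [88]
  PUSH R4  → stack: [88, 99]
  PUSH R5  → stack: [88, 99, 66]
  POP R5  → R5 = 66, stack: [88, 99]
  POP R0  → R0 = 99, stack: [88]
  POP R1  → R1 = 88, stack: []
Final: R1 = 88

88


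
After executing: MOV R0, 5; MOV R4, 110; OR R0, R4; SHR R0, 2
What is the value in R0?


Register state trace:
  MOV R0, 5  → R0 = 5 (0b00000101)
  MOV R4, 110  → R4 = 110 (0b01101110)
  OR R0, R4  → R0 = 5 OR 110 = 111 (0b01101111)
  SHR R0, 2  → R0 = 111 >> 2 = 27
Final: R0 = 27

27


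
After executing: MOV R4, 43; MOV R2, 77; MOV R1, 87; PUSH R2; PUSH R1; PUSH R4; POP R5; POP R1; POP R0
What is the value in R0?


Stack trace (top is rightmost):
  MOV R4, 43  → R4 = 43
  MOV R2, 77  → R2 = 77
  MOV R1, 87  → R1 = 87
  PUSH R2  → stack: [77]
  PUSH R1  → stack: [77, 87]
  PUSH R4  → stack: [77, 87, 43]
  POP R5  → R5 = 43, stack: [77, 87]
  POP R1  → R1 = 87, stack: [77]
  POP R0  → R0 = 77, stack: []
Final: R0 = 77

77


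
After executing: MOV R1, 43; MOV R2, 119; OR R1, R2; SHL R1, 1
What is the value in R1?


Register state trace:
  MOV R1, 43  → R1 = 43 (0b00101011)
  MOV R2, 119  → R2 = 119 (0b01110111)
  OR R1, R2  → R1 = 43 OR 119 = 127 (0b01111111)
  SHL R1, 1  → R1 = 127 << 1 = 254
Final: R1 = 254

254


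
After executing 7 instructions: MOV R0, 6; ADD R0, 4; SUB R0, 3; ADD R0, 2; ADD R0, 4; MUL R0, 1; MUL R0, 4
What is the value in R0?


Register state trace:
  MOV R0, 6  → R0 = 6
  ADD R0, 4  → R0 = 6 + 4 = 10
  SUB R0, 3  → R0 = 10 - 3 = 7
  ADD R0, 2  → R0 = 7 + 2 = 9
  ADD R0, 4  → R0 = 9 + 4 = 13
  MUL R0, 1  → R0 = 13 * 1 = 13
  MUL R0, 4  → R0 = 13 * 4 = 52
Final: R0 = 52

52


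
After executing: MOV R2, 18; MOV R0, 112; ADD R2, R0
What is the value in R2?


Register state trace:
  MOV R2, 18  → R2 = 18
  MOV R0, 112  → R0 = 112
  ADD R2, R0  → R2 = 18 + 112 = 130
Final: R2 = 130

130


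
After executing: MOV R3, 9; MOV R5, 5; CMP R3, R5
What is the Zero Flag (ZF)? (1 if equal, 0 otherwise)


Register state trace:
  MOV R3, 9  → R3 = 9
  MOV R5, 5  → R5 = 5
  CMP R3, R5  → computes 9 - 5 = 4
  Result is nonzero, so values are not equal
ZF = 0

0


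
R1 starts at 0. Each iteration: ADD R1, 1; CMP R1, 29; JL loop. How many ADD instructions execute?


Loop trace (R1 starts at 0, target 29, step 1):
  ADD #1: R1 = 0 + 1 = 1  → 1 < 29, loop
  ADD #2: R1 = 1 + 1 = 2  → 2 < 29, loop
  ADD #3: R1 = 2 + 1 = 3  → 3 < 29, loop
  ADD #4: R1 = 3 + 1 = 4  → 4 < 29, loop
  ADD #5: R1 = 4 + 1 = 5  → 5 < 29, loop
  ADD #6: R1 = 5 + 1 = 6  → 6 < 29, loop
  ADD #7: R1 = 6 + 1 = 7  → 7 < 29, loop
  ADD #8: R1 = 7 + 1 = 8  → 8 < 29, loop
  ADD #9: R1 = 8 + 1 = 9  → 9 < 29, loop
  ADD #10: R1 = 9 + 1 = 10  → 10 < 29, loop
  ADD #11: R1 = 10 + 1 = 11  → 11 < 29, loop
  ADD #12: R1 = 11 + 1 = 12  → 12 < 29, loop
  ADD #13: R1 = 12 + 1 = 13  → 13 < 29, loop
  ADD #14: R1 = 13 + 1 = 14  → 14 < 29, loop
  ADD #15: R1 = 14 + 1 = 15  → 15 < 29, loop
  ADD #16: R1 = 15 + 1 = 16  → 16 < 29, loop
  ADD #17: R1 = 16 + 1 = 17  → 17 < 29, loop
  ADD #18: R1 = 17 + 1 = 18  → 18 < 29, loop
  ADD #19: R1 = 18 + 1 = 19  → 19 < 29, loop
  ADD #20: R1 = 19 + 1 = 20  → 20 < 29, loop
  ADD #21: R1 = 20 + 1 = 21  → 21 < 29, loop
  ADD #22: R1 = 21 + 1 = 22  → 22 < 29, loop
  ADD #23: R1 = 22 + 1 = 23  → 23 < 29, loop
  ADD #24: R1 = 23 + 1 = 24  → 24 < 29, loop
  ADD #25: R1 = 24 + 1 = 25  → 25 < 29, loop
  ADD #26: R1 = 25 + 1 = 26  → 26 < 29, loop
  ADD #27: R1 = 26 + 1 = 27  → 27 < 29, loop
  ADD #28: R1 = 27 + 1 = 28  → 28 < 29, loop
  ADD #29: R1 = 28 + 1 = 29  → 29 >= 29, exit
Total ADD instructions: 29

29


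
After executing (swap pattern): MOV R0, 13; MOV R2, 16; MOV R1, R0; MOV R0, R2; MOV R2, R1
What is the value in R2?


Register state trace (swap pattern):
  MOV R0, 13  → R0 = 13
  MOV R2, 16  → R2 = 16
  MOV R1, R0  → R1 = 13  (save R0)
  MOV R0, R2  → R0 = 16  (R0 gets R2's value)
  MOV R2, R1  → R2 = 13  (R2 gets saved value)
Final: R2 = 13

13


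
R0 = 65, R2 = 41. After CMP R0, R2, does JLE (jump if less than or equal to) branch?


Trace:
  R0 = 65, R2 = 41
  CMP R0, R2  → compares 65 vs 41
  JLE checks: is 65 less than or equal to 41?
  65 > 41, so condition is false
Branch taken: No

No


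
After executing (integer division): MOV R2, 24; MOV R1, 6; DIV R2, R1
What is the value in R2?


Register state trace:
  MOV R2, 24  → R2 = 24
  MOV R1, 6  → R1 = 6
  DIV R2, R1  → R2 = 24 // 6 = 4
Final: R2 = 4

4


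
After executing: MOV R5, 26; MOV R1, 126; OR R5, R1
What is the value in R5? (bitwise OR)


Register state trace:
  MOV R5, 26  → R5 = 26 (0b00011010)
  MOV R1, 126  → R1 = 126 (0b01111110)
  OR R5, R1   → R5 = 26 OR 126 = 126 (0b01111110)
Final: R5 = 126

126


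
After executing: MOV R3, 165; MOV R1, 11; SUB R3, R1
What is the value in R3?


Register state trace:
  MOV R3, 165  → R3 = 165
  MOV R1, 11  → R1 = 11
  SUB R3, R1  → R3 = 165 - 11 = 154
Final: R3 = 154

154


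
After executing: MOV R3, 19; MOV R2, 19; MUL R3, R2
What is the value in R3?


Register state trace:
  MOV R3, 19  → R3 = 19
  MOV R2, 19  → R2 = 19
  MUL R3, R2  → R3 = 19 * 19 = 361
Final: R3 = 361

361


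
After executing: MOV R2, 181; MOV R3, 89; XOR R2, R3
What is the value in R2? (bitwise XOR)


Register state trace:
  MOV R2, 181  → R2 = 181 (0b10110101)
  MOV R3, 89  → R3 = 89 (0b01011001)
  XOR R2, R3  → R2 = 181 XOR 89 = 236 (0b11101100)
Final: R2 = 236

236


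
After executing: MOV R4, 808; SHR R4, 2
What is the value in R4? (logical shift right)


Register state trace:
  MOV R4, 808  → R4 = 808
  SHR R4, 2  → R4 = 808 >> 2 = 808 // 2^2 = 202
Final: R4 = 202

202


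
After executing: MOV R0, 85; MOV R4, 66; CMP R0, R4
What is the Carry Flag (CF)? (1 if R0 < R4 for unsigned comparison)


Register state trace:
  MOV R0, 85  → R0 = 85
  MOV R4, 66  → R4 = 66
  CMP R0, R4  → unsigned 85 - 66: no borrow
  85 >= 66, so CF = 0
CF = 0

0


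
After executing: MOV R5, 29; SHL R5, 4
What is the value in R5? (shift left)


Register state trace:
  MOV R5, 29  → R5 = 29
  SHL R5, 4  → R5 = 29 << 4 = 29 * 2^4 = 464
Final: R5 = 464

464


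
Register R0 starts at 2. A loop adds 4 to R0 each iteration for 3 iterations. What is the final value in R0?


Starting value: R0 = 2
  Iter 1: R0 = 2 + 4 = 6
  Iter 2: R0 = 6 + 4 = 10
  Iter 3: R0 = 10 + 4 = 14
Final: R0 = 14

14


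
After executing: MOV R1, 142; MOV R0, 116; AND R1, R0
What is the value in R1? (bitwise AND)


Register state trace:
  MOV R1, 142  → R1 = 142 (0b10001110)
  MOV R0, 116  → R0 = 116 (0b01110100)
  AND R1, R0  → R1 = 142 AND 116 = 4 (0b00000100)
Final: R1 = 4

4


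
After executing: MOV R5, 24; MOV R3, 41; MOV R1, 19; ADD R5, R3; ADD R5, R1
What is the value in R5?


Register state trace:
  MOV R5, 24  → R5 = 24
  MOV R3, 41  → R3 = 41
  MOV R1, 19  → R1 = 19
  ADD R5, R3  → R5 = 24 + 41 = 65
  ADD R5, R1  → R5 = 65 + 19 = 84
Final: R5 = 84

84


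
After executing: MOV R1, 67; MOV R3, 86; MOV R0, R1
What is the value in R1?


Register state trace:
  MOV R1, 67  → R1 = 67
  MOV R3, 86  → R3 = 86
  MOV R0, R1  → R0 = 67
Final: R1 = 67

67


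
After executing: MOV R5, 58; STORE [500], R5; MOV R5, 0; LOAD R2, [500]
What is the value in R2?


Register and memory trace:
  MOV R5, 58  → R5 = 58
  STORE [500], R5  → mem[500] = 58
  MOV R5, 0  → R5 = 0
  LOAD R2, [500]  → R2 = mem[500] = 58
Final: R2 = 58

58


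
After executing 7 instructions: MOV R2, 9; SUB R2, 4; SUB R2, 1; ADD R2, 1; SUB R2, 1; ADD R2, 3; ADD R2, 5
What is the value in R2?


Register state trace:
  MOV R2, 9  → R2 = 9
  SUB R2, 4  → R2 = 9 - 4 = 5
  SUB R2, 1  → R2 = 5 - 1 = 4
  ADD R2, 1  → R2 = 4 + 1 = 5
  SUB R2, 1  → R2 = 5 - 1 = 4
  ADD R2, 3  → R2 = 4 + 3 = 7
  ADD R2, 5  → R2 = 7 + 5 = 12
Final: R2 = 12

12


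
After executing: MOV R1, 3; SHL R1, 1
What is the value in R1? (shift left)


Register state trace:
  MOV R1, 3  → R1 = 3
  SHL R1, 1  → R1 = 3 << 1 = 3 * 2^1 = 6
Final: R1 = 6

6


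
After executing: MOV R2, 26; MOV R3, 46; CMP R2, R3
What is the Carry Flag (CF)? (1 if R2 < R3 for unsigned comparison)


Register state trace:
  MOV R2, 26  → R2 = 26
  MOV R3, 46  → R3 = 46
  CMP R2, R3  → unsigned 26 - 46: borrow occurs
  26 < 46, so CF = 1
CF = 1

1


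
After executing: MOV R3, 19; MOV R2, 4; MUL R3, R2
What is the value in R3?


Register state trace:
  MOV R3, 19  → R3 = 19
  MOV R2, 4  → R2 = 4
  MUL R3, R2  → R3 = 19 * 4 = 76
Final: R3 = 76

76


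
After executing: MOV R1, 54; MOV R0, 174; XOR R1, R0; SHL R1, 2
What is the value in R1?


Register state trace:
  MOV R1, 54  → R1 = 54 (0b00110110)
  MOV R0, 174  → R0 = 174 (0b10101110)
  XOR R1, R0  → R1 = 54 XOR 174 = 152 (0b10011000)
  SHL R1, 2  → R1 = 152 << 2 = 608
Final: R1 = 608

608


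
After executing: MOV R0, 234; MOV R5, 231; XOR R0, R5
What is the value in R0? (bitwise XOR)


Register state trace:
  MOV R0, 234  → R0 = 234 (0b11101010)
  MOV R5, 231  → R5 = 231 (0b11100111)
  XOR R0, R5  → R0 = 234 XOR 231 = 13 (0b00001101)
Final: R0 = 13

13


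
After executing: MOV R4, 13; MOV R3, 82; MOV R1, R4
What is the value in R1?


Register state trace:
  MOV R4, 13  → R4 = 13
  MOV R3, 82  → R3 = 82
  MOV R1, R4  → R1 = 13
Final: R1 = 13

13


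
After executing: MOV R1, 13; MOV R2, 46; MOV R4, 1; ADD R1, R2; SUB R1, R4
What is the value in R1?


Register state trace:
  MOV R1, 13  → R1 = 13
  MOV R2, 46  → R2 = 46
  MOV R4, 1  → R4 = 1
  ADD R1, R2  → R1 = 13 + 46 = 59
  SUB R1, R4  → R1 = 59 - 1 = 58
Final: R1 = 58

58


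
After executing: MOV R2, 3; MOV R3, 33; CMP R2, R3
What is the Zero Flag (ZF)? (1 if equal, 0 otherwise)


Register state trace:
  MOV R2, 3  → R2 = 3
  MOV R3, 33  → R3 = 33
  CMP R2, R3  → computes 3 - 33 = -30
  Result is nonzero, so values are not equal
ZF = 0

0


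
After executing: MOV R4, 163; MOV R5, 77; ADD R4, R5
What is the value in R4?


Register state trace:
  MOV R4, 163  → R4 = 163
  MOV R5, 77  → R5 = 77
  ADD R4, R5  → R4 = 163 + 77 = 240
Final: R4 = 240

240


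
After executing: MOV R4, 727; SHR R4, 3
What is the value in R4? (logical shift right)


Register state trace:
  MOV R4, 727  → R4 = 727
  SHR R4, 3  → R4 = 727 >> 3 = 727 // 2^3 = 90
Final: R4 = 90

90


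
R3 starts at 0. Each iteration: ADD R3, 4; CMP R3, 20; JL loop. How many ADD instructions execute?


Loop trace (R3 starts at 0, target 20, step 4):
  ADD #1: R3 = 0 + 4 = 4  → 4 < 20, loop
  ADD #2: R3 = 4 + 4 = 8  → 8 < 20, loop
  ADD #3: R3 = 8 + 4 = 12  → 12 < 20, loop
  ADD #4: R3 = 12 + 4 = 16  → 16 < 20, loop
  ADD #5: R3 = 16 + 4 = 20  → 20 >= 20, exit
Total ADD instructions: 5

5


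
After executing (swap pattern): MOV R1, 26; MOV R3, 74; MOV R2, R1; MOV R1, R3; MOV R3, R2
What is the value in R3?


Register state trace (swap pattern):
  MOV R1, 26  → R1 = 26
  MOV R3, 74  → R3 = 74
  MOV R2, R1  → R2 = 26  (save R1)
  MOV R1, R3  → R1 = 74  (R1 gets R3's value)
  MOV R3, R2  → R3 = 26  (R3 gets saved value)
Final: R3 = 26

26


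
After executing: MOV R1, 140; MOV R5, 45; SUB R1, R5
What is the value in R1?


Register state trace:
  MOV R1, 140  → R1 = 140
  MOV R5, 45  → R5 = 45
  SUB R1, R5  → R1 = 140 - 45 = 95
Final: R1 = 95

95


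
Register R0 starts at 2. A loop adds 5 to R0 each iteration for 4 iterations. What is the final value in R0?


Starting value: R0 = 2
  Iter 1: R0 = 2 + 5 = 7
  Iter 2: R0 = 7 + 5 = 12
  Iter 3: R0 = 12 + 5 = 17
  Iter 4: R0 = 17 + 5 = 22
Final: R0 = 22

22


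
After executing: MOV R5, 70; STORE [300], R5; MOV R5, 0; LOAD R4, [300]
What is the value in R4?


Register and memory trace:
  MOV R5, 70  → R5 = 70
  STORE [300], R5  → mem[300] = 70
  MOV R5, 0  → R5 = 0
  LOAD R4, [300]  → R4 = mem[300] = 70
Final: R4 = 70

70


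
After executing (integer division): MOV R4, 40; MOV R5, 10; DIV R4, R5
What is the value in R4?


Register state trace:
  MOV R4, 40  → R4 = 40
  MOV R5, 10  → R5 = 10
  DIV R4, R5  → R4 = 40 // 10 = 4
Final: R4 = 4

4


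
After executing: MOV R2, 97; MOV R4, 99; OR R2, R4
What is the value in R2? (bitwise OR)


Register state trace:
  MOV R2, 97  → R2 = 97 (0b01100001)
  MOV R4, 99  → R4 = 99 (0b01100011)
  OR R2, R4   → R2 = 97 OR 99 = 99 (0b01100011)
Final: R2 = 99

99


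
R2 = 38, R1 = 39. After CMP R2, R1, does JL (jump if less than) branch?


Trace:
  R2 = 38, R1 = 39
  CMP R2, R1  → compares 38 vs 39
  JL checks: is 38 less than 39?
  38 < 39, so condition is true
Branch taken: Yes

Yes


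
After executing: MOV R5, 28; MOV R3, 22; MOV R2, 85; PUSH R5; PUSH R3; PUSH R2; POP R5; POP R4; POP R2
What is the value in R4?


Stack trace (top is rightmost):
  MOV R5, 28  → R5 = 28
  MOV R3, 22  → R3 = 22
  MOV R2, 85  → R2 = 85
  PUSH R5  → stack: [28]
  PUSH R3  → stack: [28, 22]
  PUSH R2  → stack: [28, 22, 85]
  POP R5  → R5 = 85, stack: [28, 22]
  POP R4  → R4 = 22, stack: [28]
  POP R2  → R2 = 28, stack: []
Final: R4 = 22

22


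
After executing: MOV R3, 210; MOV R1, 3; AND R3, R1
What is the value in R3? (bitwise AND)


Register state trace:
  MOV R3, 210  → R3 = 210 (0b11010010)
  MOV R1, 3  → R1 = 3 (0b00000011)
  AND R3, R1  → R3 = 210 AND 3 = 2 (0b00000010)
Final: R3 = 2

2


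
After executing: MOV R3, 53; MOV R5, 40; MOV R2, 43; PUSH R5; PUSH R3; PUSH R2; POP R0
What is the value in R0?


Stack trace (top is rightmost):
  MOV R3, 53  → R3 = 53
  MOV R5, 40  → R5 = 40
  MOV R2, 43  → R2 = 43
  PUSH R5  → stack: [40]
  PUSH R3  → stack: [40, 53]
  PUSH R2  → stack: [40, 53, 43]
  POP R0  → R0 = 43, stack: [40, 53]
Final: R0 = 43

43


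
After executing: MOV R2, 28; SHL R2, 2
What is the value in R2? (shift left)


Register state trace:
  MOV R2, 28  → R2 = 28
  SHL R2, 2  → R2 = 28 << 2 = 28 * 2^2 = 112
Final: R2 = 112

112


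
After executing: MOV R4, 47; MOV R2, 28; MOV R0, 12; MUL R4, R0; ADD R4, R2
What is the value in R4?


Register state trace:
  MOV R4, 47  → R4 = 47
  MOV R2, 28  → R2 = 28
  MOV R0, 12  → R0 = 12
  MUL R4, R0  → R4 = 47 * 12 = 564
  ADD R4, R2  → R4 = 564 + 28 = 592
Final: R4 = 592

592


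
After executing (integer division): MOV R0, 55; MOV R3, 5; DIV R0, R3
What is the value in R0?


Register state trace:
  MOV R0, 55  → R0 = 55
  MOV R3, 5  → R3 = 5
  DIV R0, R3  → R0 = 55 // 5 = 11
Final: R0 = 11

11


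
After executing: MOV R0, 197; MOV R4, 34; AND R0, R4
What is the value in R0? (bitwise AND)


Register state trace:
  MOV R0, 197  → R0 = 197 (0b11000101)
  MOV R4, 34  → R4 = 34 (0b00100010)
  AND R0, R4  → R0 = 197 AND 34 = 0 (0b00000000)
Final: R0 = 0

0


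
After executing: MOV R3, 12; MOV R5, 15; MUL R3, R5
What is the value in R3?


Register state trace:
  MOV R3, 12  → R3 = 12
  MOV R5, 15  → R5 = 15
  MUL R3, R5  → R3 = 12 * 15 = 180
Final: R3 = 180

180


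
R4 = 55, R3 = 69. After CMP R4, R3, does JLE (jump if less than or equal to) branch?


Trace:
  R4 = 55, R3 = 69
  CMP R4, R3  → compares 55 vs 69
  JLE checks: is 55 less than or equal to 69?
  55 < 69, so condition is true
Branch taken: Yes

Yes


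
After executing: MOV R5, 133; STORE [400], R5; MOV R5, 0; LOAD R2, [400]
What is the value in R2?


Register and memory trace:
  MOV R5, 133  → R5 = 133
  STORE [400], R5  → mem[400] = 133
  MOV R5, 0  → R5 = 0
  LOAD R2, [400]  → R2 = mem[400] = 133
Final: R2 = 133

133


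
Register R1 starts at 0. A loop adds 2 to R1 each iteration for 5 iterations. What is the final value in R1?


Starting value: R1 = 0
  Iter 1: R1 = 0 + 2 = 2
  Iter 2: R1 = 2 + 2 = 4
  Iter 3: R1 = 4 + 2 = 6
  Iter 4: R1 = 6 + 2 = 8
  Iter 5: R1 = 8 + 2 = 10
Final: R1 = 10

10


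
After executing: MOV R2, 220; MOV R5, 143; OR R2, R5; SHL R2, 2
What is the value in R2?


Register state trace:
  MOV R2, 220  → R2 = 220 (0b11011100)
  MOV R5, 143  → R5 = 143 (0b10001111)
  OR R2, R5  → R2 = 220 OR 143 = 223 (0b11011111)
  SHL R2, 2  → R2 = 223 << 2 = 892
Final: R2 = 892

892


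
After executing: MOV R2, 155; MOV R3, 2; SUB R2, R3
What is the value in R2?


Register state trace:
  MOV R2, 155  → R2 = 155
  MOV R3, 2  → R3 = 2
  SUB R2, R3  → R2 = 155 - 2 = 153
Final: R2 = 153

153


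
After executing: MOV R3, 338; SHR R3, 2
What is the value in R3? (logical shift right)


Register state trace:
  MOV R3, 338  → R3 = 338
  SHR R3, 2  → R3 = 338 >> 2 = 338 // 2^2 = 84
Final: R3 = 84

84


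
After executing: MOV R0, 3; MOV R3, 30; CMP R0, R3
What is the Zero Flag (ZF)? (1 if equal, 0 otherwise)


Register state trace:
  MOV R0, 3  → R0 = 3
  MOV R3, 30  → R3 = 30
  CMP R0, R3  → computes 3 - 30 = -27
  Result is nonzero, so values are not equal
ZF = 0

0


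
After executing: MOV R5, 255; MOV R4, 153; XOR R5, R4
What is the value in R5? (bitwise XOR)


Register state trace:
  MOV R5, 255  → R5 = 255 (0b11111111)
  MOV R4, 153  → R4 = 153 (0b10011001)
  XOR R5, R4  → R5 = 255 XOR 153 = 102 (0b01100110)
Final: R5 = 102

102


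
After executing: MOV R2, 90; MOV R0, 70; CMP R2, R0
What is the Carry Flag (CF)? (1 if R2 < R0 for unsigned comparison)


Register state trace:
  MOV R2, 90  → R2 = 90
  MOV R0, 70  → R0 = 70
  CMP R2, R0  → unsigned 90 - 70: no borrow
  90 >= 70, so CF = 0
CF = 0

0


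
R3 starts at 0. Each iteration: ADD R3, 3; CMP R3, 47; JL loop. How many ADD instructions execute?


Loop trace (R3 starts at 0, target 47, step 3):
  ADD #1: R3 = 0 + 3 = 3  → 3 < 47, loop
  ADD #2: R3 = 3 + 3 = 6  → 6 < 47, loop
  ADD #3: R3 = 6 + 3 = 9  → 9 < 47, loop
  ADD #4: R3 = 9 + 3 = 12  → 12 < 47, loop
  ADD #5: R3 = 12 + 3 = 15  → 15 < 47, loop
  ADD #6: R3 = 15 + 3 = 18  → 18 < 47, loop
  ADD #7: R3 = 18 + 3 = 21  → 21 < 47, loop
  ADD #8: R3 = 21 + 3 = 24  → 24 < 47, loop
  ADD #9: R3 = 24 + 3 = 27  → 27 < 47, loop
  ADD #10: R3 = 27 + 3 = 30  → 30 < 47, loop
  ADD #11: R3 = 30 + 3 = 33  → 33 < 47, loop
  ADD #12: R3 = 33 + 3 = 36  → 36 < 47, loop
  ADD #13: R3 = 36 + 3 = 39  → 39 < 47, loop
  ADD #14: R3 = 39 + 3 = 42  → 42 < 47, loop
  ADD #15: R3 = 42 + 3 = 45  → 45 < 47, loop
  ADD #16: R3 = 45 + 3 = 48  → 48 >= 47, exit
Total ADD instructions: 16

16
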